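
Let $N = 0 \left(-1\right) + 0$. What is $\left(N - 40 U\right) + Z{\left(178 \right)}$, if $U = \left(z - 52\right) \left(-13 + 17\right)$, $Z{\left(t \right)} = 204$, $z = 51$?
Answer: $364$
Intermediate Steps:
$U = -4$ ($U = \left(51 - 52\right) \left(-13 + 17\right) = \left(-1\right) 4 = -4$)
$N = 0$ ($N = 0 + 0 = 0$)
$\left(N - 40 U\right) + Z{\left(178 \right)} = \left(0 - -160\right) + 204 = \left(0 + 160\right) + 204 = 160 + 204 = 364$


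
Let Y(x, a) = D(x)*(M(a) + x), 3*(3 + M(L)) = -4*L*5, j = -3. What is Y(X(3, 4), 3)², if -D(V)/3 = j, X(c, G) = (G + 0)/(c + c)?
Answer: 40401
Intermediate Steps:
X(c, G) = G/(2*c) (X(c, G) = G/((2*c)) = G*(1/(2*c)) = G/(2*c))
D(V) = 9 (D(V) = -3*(-3) = 9)
M(L) = -3 - 20*L/3 (M(L) = -3 + (-4*L*5)/3 = -3 + (-20*L)/3 = -3 - 20*L/3)
Y(x, a) = -27 - 60*a + 9*x (Y(x, a) = 9*((-3 - 20*a/3) + x) = 9*(-3 + x - 20*a/3) = -27 - 60*a + 9*x)
Y(X(3, 4), 3)² = (-27 - 60*3 + 9*((½)*4/3))² = (-27 - 180 + 9*((½)*4*(⅓)))² = (-27 - 180 + 9*(⅔))² = (-27 - 180 + 6)² = (-201)² = 40401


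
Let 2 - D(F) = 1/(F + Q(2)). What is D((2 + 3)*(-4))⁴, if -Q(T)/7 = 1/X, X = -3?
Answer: 141158161/7890481 ≈ 17.890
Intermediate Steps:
Q(T) = 7/3 (Q(T) = -7/(-3) = -7*(-⅓) = 7/3)
D(F) = 2 - 1/(7/3 + F) (D(F) = 2 - 1/(F + 7/3) = 2 - 1/(7/3 + F))
D((2 + 3)*(-4))⁴ = ((11 + 6*((2 + 3)*(-4)))/(7 + 3*((2 + 3)*(-4))))⁴ = ((11 + 6*(5*(-4)))/(7 + 3*(5*(-4))))⁴ = ((11 + 6*(-20))/(7 + 3*(-20)))⁴ = ((11 - 120)/(7 - 60))⁴ = (-109/(-53))⁴ = (-1/53*(-109))⁴ = (109/53)⁴ = 141158161/7890481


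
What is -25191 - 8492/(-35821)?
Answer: -902358319/35821 ≈ -25191.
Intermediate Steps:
-25191 - 8492/(-35821) = -25191 - 8492*(-1/35821) = -25191 + 8492/35821 = -902358319/35821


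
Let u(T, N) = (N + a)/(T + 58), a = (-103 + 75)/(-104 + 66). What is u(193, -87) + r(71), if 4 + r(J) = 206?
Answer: 961699/4769 ≈ 201.66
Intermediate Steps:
r(J) = 202 (r(J) = -4 + 206 = 202)
a = 14/19 (a = -28/(-38) = -28*(-1/38) = 14/19 ≈ 0.73684)
u(T, N) = (14/19 + N)/(58 + T) (u(T, N) = (N + 14/19)/(T + 58) = (14/19 + N)/(58 + T))
u(193, -87) + r(71) = (14/19 - 87)/(58 + 193) + 202 = -1639/19/251 + 202 = (1/251)*(-1639/19) + 202 = -1639/4769 + 202 = 961699/4769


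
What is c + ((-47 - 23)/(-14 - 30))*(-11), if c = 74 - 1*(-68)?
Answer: 249/2 ≈ 124.50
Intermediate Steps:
c = 142 (c = 74 + 68 = 142)
c + ((-47 - 23)/(-14 - 30))*(-11) = 142 + ((-47 - 23)/(-14 - 30))*(-11) = 142 - 70/(-44)*(-11) = 142 - 70*(-1/44)*(-11) = 142 + (35/22)*(-11) = 142 - 35/2 = 249/2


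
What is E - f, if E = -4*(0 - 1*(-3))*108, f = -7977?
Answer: 6681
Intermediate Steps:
E = -1296 (E = -4*(0 + 3)*108 = -4*3*108 = -12*108 = -1296)
E - f = -1296 - 1*(-7977) = -1296 + 7977 = 6681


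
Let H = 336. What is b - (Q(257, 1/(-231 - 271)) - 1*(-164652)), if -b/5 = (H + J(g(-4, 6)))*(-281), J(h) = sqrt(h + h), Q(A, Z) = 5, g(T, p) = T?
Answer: 307423 + 2810*I*sqrt(2) ≈ 3.0742e+5 + 3973.9*I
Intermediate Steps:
J(h) = sqrt(2)*sqrt(h) (J(h) = sqrt(2*h) = sqrt(2)*sqrt(h))
b = 472080 + 2810*I*sqrt(2) (b = -5*(336 + sqrt(2)*sqrt(-4))*(-281) = -5*(336 + sqrt(2)*(2*I))*(-281) = -5*(336 + 2*I*sqrt(2))*(-281) = -5*(-94416 - 562*I*sqrt(2)) = 472080 + 2810*I*sqrt(2) ≈ 4.7208e+5 + 3973.9*I)
b - (Q(257, 1/(-231 - 271)) - 1*(-164652)) = (472080 + 2810*I*sqrt(2)) - (5 - 1*(-164652)) = (472080 + 2810*I*sqrt(2)) - (5 + 164652) = (472080 + 2810*I*sqrt(2)) - 1*164657 = (472080 + 2810*I*sqrt(2)) - 164657 = 307423 + 2810*I*sqrt(2)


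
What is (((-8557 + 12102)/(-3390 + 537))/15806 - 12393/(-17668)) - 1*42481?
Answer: -2417523282739645/56909281716 ≈ -42480.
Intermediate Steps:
(((-8557 + 12102)/(-3390 + 537))/15806 - 12393/(-17668)) - 1*42481 = ((3545/(-2853))*(1/15806) - 12393*(-1/17668)) - 42481 = ((3545*(-1/2853))*(1/15806) + 12393/17668) - 42481 = (-3545/2853*1/15806 + 12393/17668) - 42481 = (-3545/45094518 + 12393/17668) - 42481 = 39913837751/56909281716 - 42481 = -2417523282739645/56909281716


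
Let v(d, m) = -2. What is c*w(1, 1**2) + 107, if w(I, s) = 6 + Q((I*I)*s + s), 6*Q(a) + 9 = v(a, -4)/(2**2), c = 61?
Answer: 4517/12 ≈ 376.42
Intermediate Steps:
Q(a) = -19/12 (Q(a) = -3/2 + (-2/(2**2))/6 = -3/2 + (-2/4)/6 = -3/2 + (-2*1/4)/6 = -3/2 + (1/6)*(-1/2) = -3/2 - 1/12 = -19/12)
w(I, s) = 53/12 (w(I, s) = 6 - 19/12 = 53/12)
c*w(1, 1**2) + 107 = 61*(53/12) + 107 = 3233/12 + 107 = 4517/12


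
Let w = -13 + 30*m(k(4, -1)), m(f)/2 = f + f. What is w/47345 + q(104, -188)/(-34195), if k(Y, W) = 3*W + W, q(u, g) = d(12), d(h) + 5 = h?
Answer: -5778/544189 ≈ -0.010618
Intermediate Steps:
d(h) = -5 + h
q(u, g) = 7 (q(u, g) = -5 + 12 = 7)
k(Y, W) = 4*W
m(f) = 4*f (m(f) = 2*(f + f) = 2*(2*f) = 4*f)
w = -493 (w = -13 + 30*(4*(4*(-1))) = -13 + 30*(4*(-4)) = -13 + 30*(-16) = -13 - 480 = -493)
w/47345 + q(104, -188)/(-34195) = -493/47345 + 7/(-34195) = -493*1/47345 + 7*(-1/34195) = -29/2785 - 1/4885 = -5778/544189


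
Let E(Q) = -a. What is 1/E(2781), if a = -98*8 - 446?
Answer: 1/1230 ≈ 0.00081301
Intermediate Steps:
a = -1230 (a = -784 - 446 = -1230)
E(Q) = 1230 (E(Q) = -1*(-1230) = 1230)
1/E(2781) = 1/1230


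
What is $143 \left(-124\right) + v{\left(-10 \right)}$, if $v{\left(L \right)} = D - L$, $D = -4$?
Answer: $-17726$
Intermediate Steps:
$v{\left(L \right)} = -4 - L$
$143 \left(-124\right) + v{\left(-10 \right)} = 143 \left(-124\right) - -6 = -17732 + \left(-4 + 10\right) = -17732 + 6 = -17726$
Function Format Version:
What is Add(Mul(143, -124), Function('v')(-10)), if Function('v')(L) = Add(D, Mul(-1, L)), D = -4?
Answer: -17726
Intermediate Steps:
Function('v')(L) = Add(-4, Mul(-1, L))
Add(Mul(143, -124), Function('v')(-10)) = Add(Mul(143, -124), Add(-4, Mul(-1, -10))) = Add(-17732, Add(-4, 10)) = Add(-17732, 6) = -17726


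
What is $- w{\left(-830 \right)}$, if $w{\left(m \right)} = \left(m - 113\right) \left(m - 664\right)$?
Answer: $-1408842$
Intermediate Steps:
$w{\left(m \right)} = \left(-664 + m\right) \left(-113 + m\right)$ ($w{\left(m \right)} = \left(-113 + m\right) \left(-664 + m\right) = \left(-664 + m\right) \left(-113 + m\right)$)
$- w{\left(-830 \right)} = - (75032 + \left(-830\right)^{2} - -644910) = - (75032 + 688900 + 644910) = \left(-1\right) 1408842 = -1408842$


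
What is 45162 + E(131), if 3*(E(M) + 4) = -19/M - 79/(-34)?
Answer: 603410899/13362 ≈ 45159.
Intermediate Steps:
E(M) = -329/102 - 19/(3*M) (E(M) = -4 + (-19/M - 79/(-34))/3 = -4 + (-19/M - 79*(-1/34))/3 = -4 + (-19/M + 79/34)/3 = -4 + (79/34 - 19/M)/3 = -4 + (79/102 - 19/(3*M)) = -329/102 - 19/(3*M))
45162 + E(131) = 45162 + (1/102)*(-646 - 329*131)/131 = 45162 + (1/102)*(1/131)*(-646 - 43099) = 45162 + (1/102)*(1/131)*(-43745) = 45162 - 43745/13362 = 603410899/13362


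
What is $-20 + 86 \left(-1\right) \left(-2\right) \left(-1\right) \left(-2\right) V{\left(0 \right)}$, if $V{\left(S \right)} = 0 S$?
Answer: $-20$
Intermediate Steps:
$V{\left(S \right)} = 0$
$-20 + 86 \left(-1\right) \left(-2\right) \left(-1\right) \left(-2\right) V{\left(0 \right)} = -20 + 86 \left(-1\right) \left(-2\right) \left(-1\right) \left(-2\right) 0 = -20 + 86 \cdot 2 \left(-1\right) \left(-2\right) 0 = -20 + 86 \left(-2\right) \left(-2\right) 0 = -20 + 86 \cdot 4 \cdot 0 = -20 + 86 \cdot 0 = -20 + 0 = -20$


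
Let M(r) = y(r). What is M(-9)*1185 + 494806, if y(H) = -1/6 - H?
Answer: 1010547/2 ≈ 5.0527e+5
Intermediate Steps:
y(H) = -1/6 - H (y(H) = -1*1/6 - H = -1/6 - H)
M(r) = -1/6 - r
M(-9)*1185 + 494806 = (-1/6 - 1*(-9))*1185 + 494806 = (-1/6 + 9)*1185 + 494806 = (53/6)*1185 + 494806 = 20935/2 + 494806 = 1010547/2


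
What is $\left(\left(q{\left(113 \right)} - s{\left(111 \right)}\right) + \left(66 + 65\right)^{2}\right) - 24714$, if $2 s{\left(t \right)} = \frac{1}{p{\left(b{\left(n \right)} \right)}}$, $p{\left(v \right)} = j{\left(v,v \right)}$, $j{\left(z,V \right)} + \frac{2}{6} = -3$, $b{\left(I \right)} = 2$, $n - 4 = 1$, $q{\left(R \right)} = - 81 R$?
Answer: $- \frac{334117}{20} \approx -16706.0$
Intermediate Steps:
$n = 5$ ($n = 4 + 1 = 5$)
$j{\left(z,V \right)} = - \frac{10}{3}$ ($j{\left(z,V \right)} = - \frac{1}{3} - 3 = - \frac{10}{3}$)
$p{\left(v \right)} = - \frac{10}{3}$
$s{\left(t \right)} = - \frac{3}{20}$ ($s{\left(t \right)} = \frac{1}{2 \left(- \frac{10}{3}\right)} = \frac{1}{2} \left(- \frac{3}{10}\right) = - \frac{3}{20}$)
$\left(\left(q{\left(113 \right)} - s{\left(111 \right)}\right) + \left(66 + 65\right)^{2}\right) - 24714 = \left(\left(\left(-81\right) 113 - - \frac{3}{20}\right) + \left(66 + 65\right)^{2}\right) - 24714 = \left(\left(-9153 + \frac{3}{20}\right) + 131^{2}\right) - 24714 = \left(- \frac{183057}{20} + 17161\right) - 24714 = \frac{160163}{20} - 24714 = - \frac{334117}{20}$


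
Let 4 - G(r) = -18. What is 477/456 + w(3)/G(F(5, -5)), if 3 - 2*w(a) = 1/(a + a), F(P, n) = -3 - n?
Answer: 2785/2508 ≈ 1.1104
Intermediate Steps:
G(r) = 22 (G(r) = 4 - 1*(-18) = 4 + 18 = 22)
w(a) = 3/2 - 1/(4*a) (w(a) = 3/2 - 1/(2*(a + a)) = 3/2 - 1/(2*a)/2 = 3/2 - 1/(4*a))
477/456 + w(3)/G(F(5, -5)) = 477/456 + ((1/4)*(-1 + 6*3)/3)/22 = 477*(1/456) + ((1/4)*(1/3)*(-1 + 18))*(1/22) = 159/152 + ((1/4)*(1/3)*17)*(1/22) = 159/152 + (17/12)*(1/22) = 159/152 + 17/264 = 2785/2508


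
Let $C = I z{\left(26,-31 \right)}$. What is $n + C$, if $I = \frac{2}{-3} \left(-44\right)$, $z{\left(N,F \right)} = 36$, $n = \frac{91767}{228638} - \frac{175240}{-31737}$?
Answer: $\frac{7705615053935}{7256284206} \approx 1061.9$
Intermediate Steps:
$n = \frac{42978932399}{7256284206}$ ($n = 91767 \cdot \frac{1}{228638} - - \frac{175240}{31737} = \frac{91767}{228638} + \frac{175240}{31737} = \frac{42978932399}{7256284206} \approx 5.923$)
$I = \frac{88}{3}$ ($I = 2 \left(- \frac{1}{3}\right) \left(-44\right) = \left(- \frac{2}{3}\right) \left(-44\right) = \frac{88}{3} \approx 29.333$)
$C = 1056$ ($C = \frac{88}{3} \cdot 36 = 1056$)
$n + C = \frac{42978932399}{7256284206} + 1056 = \frac{7705615053935}{7256284206}$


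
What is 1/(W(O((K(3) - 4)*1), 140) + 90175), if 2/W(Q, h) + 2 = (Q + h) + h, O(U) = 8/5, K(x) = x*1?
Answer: 699/63032330 ≈ 1.1090e-5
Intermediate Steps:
K(x) = x
O(U) = 8/5 (O(U) = 8*(⅕) = 8/5)
W(Q, h) = 2/(-2 + Q + 2*h) (W(Q, h) = 2/(-2 + ((Q + h) + h)) = 2/(-2 + (Q + 2*h)) = 2/(-2 + Q + 2*h))
1/(W(O((K(3) - 4)*1), 140) + 90175) = 1/(2/(-2 + 8/5 + 2*140) + 90175) = 1/(2/(-2 + 8/5 + 280) + 90175) = 1/(2/(1398/5) + 90175) = 1/(2*(5/1398) + 90175) = 1/(5/699 + 90175) = 1/(63032330/699) = 699/63032330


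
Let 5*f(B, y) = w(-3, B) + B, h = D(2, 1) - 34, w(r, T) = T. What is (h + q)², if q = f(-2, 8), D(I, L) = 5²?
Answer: 2401/25 ≈ 96.040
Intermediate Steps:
D(I, L) = 25
h = -9 (h = 25 - 34 = -9)
f(B, y) = 2*B/5 (f(B, y) = (B + B)/5 = (2*B)/5 = 2*B/5)
q = -⅘ (q = (⅖)*(-2) = -⅘ ≈ -0.80000)
(h + q)² = (-9 - ⅘)² = (-49/5)² = 2401/25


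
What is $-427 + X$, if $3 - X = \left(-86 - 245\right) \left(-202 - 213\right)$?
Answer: $-137789$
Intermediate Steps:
$X = -137362$ ($X = 3 - \left(-86 - 245\right) \left(-202 - 213\right) = 3 - \left(-331\right) \left(-415\right) = 3 - 137365 = -137362$)
$-427 + X = -427 - 137362 = -137789$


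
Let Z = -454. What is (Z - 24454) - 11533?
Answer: -36441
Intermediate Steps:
(Z - 24454) - 11533 = (-454 - 24454) - 11533 = -24908 - 11533 = -36441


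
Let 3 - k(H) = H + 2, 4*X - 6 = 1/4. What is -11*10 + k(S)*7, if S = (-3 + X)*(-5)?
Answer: -2453/16 ≈ -153.31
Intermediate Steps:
X = 25/16 (X = 3/2 + (1/4)/4 = 3/2 + (1/4)*(1/4) = 3/2 + 1/16 = 25/16 ≈ 1.5625)
S = 115/16 (S = (-3 + 25/16)*(-5) = -23/16*(-5) = 115/16 ≈ 7.1875)
k(H) = 1 - H (k(H) = 3 - (H + 2) = 3 - (2 + H) = 3 + (-2 - H) = 1 - H)
-11*10 + k(S)*7 = -11*10 + (1 - 1*115/16)*7 = -110 + (1 - 115/16)*7 = -110 - 99/16*7 = -110 - 693/16 = -2453/16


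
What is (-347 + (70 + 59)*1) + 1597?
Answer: 1379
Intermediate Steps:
(-347 + (70 + 59)*1) + 1597 = (-347 + 129*1) + 1597 = (-347 + 129) + 1597 = -218 + 1597 = 1379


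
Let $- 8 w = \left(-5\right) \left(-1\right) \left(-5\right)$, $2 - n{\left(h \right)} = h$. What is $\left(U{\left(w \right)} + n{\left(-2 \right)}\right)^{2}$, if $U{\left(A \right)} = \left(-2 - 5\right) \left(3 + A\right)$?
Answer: $\frac{96721}{64} \approx 1511.3$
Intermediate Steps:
$n{\left(h \right)} = 2 - h$
$w = \frac{25}{8}$ ($w = - \frac{\left(-5\right) \left(-1\right) \left(-5\right)}{8} = - \frac{5 \left(-5\right)}{8} = \left(- \frac{1}{8}\right) \left(-25\right) = \frac{25}{8} \approx 3.125$)
$U{\left(A \right)} = -21 - 7 A$ ($U{\left(A \right)} = - 7 \left(3 + A\right) = -21 - 7 A$)
$\left(U{\left(w \right)} + n{\left(-2 \right)}\right)^{2} = \left(\left(-21 - \frac{175}{8}\right) + \left(2 - -2\right)\right)^{2} = \left(\left(-21 - \frac{175}{8}\right) + \left(2 + 2\right)\right)^{2} = \left(- \frac{343}{8} + 4\right)^{2} = \left(- \frac{311}{8}\right)^{2} = \frac{96721}{64}$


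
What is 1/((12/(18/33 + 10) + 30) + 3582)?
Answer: 29/104781 ≈ 0.00027677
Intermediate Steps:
1/((12/(18/33 + 10) + 30) + 3582) = 1/((12/(18*(1/33) + 10) + 30) + 3582) = 1/((12/(6/11 + 10) + 30) + 3582) = 1/((12/(116/11) + 30) + 3582) = 1/((12*(11/116) + 30) + 3582) = 1/((33/29 + 30) + 3582) = 1/(903/29 + 3582) = 1/(104781/29) = 29/104781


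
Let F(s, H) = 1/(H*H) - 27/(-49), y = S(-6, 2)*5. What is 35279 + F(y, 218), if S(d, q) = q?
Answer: 82154643801/2328676 ≈ 35280.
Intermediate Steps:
y = 10 (y = 2*5 = 10)
F(s, H) = 27/49 + H⁻² (F(s, H) = H⁻² - 27*(-1/49) = H⁻² + 27/49 = 27/49 + H⁻²)
35279 + F(y, 218) = 35279 + (27/49 + 218⁻²) = 35279 + (27/49 + 1/47524) = 35279 + 1283197/2328676 = 82154643801/2328676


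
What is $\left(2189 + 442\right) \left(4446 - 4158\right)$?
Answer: $757728$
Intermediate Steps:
$\left(2189 + 442\right) \left(4446 - 4158\right) = 2631 \left(4446 - 4158\right) = 2631 \cdot 288 = 757728$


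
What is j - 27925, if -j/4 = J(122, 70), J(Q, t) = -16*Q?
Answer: -20117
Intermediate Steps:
j = 7808 (j = -(-64)*122 = -4*(-1952) = 7808)
j - 27925 = 7808 - 27925 = -20117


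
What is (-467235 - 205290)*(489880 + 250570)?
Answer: -497971136250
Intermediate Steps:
(-467235 - 205290)*(489880 + 250570) = -672525*740450 = -497971136250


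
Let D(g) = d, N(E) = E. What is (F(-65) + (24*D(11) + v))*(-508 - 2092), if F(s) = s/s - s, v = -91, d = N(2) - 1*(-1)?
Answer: -122200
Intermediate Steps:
d = 3 (d = 2 - 1*(-1) = 2 + 1 = 3)
D(g) = 3
F(s) = 1 - s
(F(-65) + (24*D(11) + v))*(-508 - 2092) = ((1 - 1*(-65)) + (24*3 - 91))*(-508 - 2092) = ((1 + 65) + (72 - 91))*(-2600) = (66 - 19)*(-2600) = 47*(-2600) = -122200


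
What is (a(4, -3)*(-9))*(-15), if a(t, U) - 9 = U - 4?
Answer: 270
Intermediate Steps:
a(t, U) = 5 + U (a(t, U) = 9 + (U - 4) = 9 + (-4 + U) = 5 + U)
(a(4, -3)*(-9))*(-15) = ((5 - 3)*(-9))*(-15) = (2*(-9))*(-15) = -18*(-15) = 270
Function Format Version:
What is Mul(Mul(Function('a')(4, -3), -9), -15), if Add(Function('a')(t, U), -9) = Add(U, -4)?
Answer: 270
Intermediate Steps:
Function('a')(t, U) = Add(5, U) (Function('a')(t, U) = Add(9, Add(U, -4)) = Add(9, Add(-4, U)) = Add(5, U))
Mul(Mul(Function('a')(4, -3), -9), -15) = Mul(Mul(Add(5, -3), -9), -15) = Mul(Mul(2, -9), -15) = Mul(-18, -15) = 270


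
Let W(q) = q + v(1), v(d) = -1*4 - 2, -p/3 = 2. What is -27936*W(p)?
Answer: 335232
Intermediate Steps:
p = -6 (p = -3*2 = -6)
v(d) = -6 (v(d) = -4 - 2 = -6)
W(q) = -6 + q (W(q) = q - 6 = -6 + q)
-27936*W(p) = -27936*(-6 - 6) = -27936*(-12) = 335232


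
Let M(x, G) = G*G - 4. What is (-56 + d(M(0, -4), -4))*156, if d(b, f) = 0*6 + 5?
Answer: -7956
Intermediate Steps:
M(x, G) = -4 + G² (M(x, G) = G² - 4 = -4 + G²)
d(b, f) = 5 (d(b, f) = 0 + 5 = 5)
(-56 + d(M(0, -4), -4))*156 = (-56 + 5)*156 = -51*156 = -7956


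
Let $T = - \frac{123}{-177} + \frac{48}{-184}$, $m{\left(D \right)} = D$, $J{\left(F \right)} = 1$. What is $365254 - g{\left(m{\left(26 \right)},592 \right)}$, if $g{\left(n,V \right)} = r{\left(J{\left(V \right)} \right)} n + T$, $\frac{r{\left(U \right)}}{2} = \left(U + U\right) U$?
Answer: $\frac{495507961}{1357} \approx 3.6515 \cdot 10^{5}$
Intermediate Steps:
$r{\left(U \right)} = 4 U^{2}$ ($r{\left(U \right)} = 2 \left(U + U\right) U = 2 \cdot 2 U U = 2 \cdot 2 U^{2} = 4 U^{2}$)
$T = \frac{589}{1357}$ ($T = \left(-123\right) \left(- \frac{1}{177}\right) + 48 \left(- \frac{1}{184}\right) = \frac{41}{59} - \frac{6}{23} = \frac{589}{1357} \approx 0.43405$)
$g{\left(n,V \right)} = \frac{589}{1357} + 4 n$ ($g{\left(n,V \right)} = 4 \cdot 1^{2} n + \frac{589}{1357} = 4 \cdot 1 n + \frac{589}{1357} = 4 n + \frac{589}{1357} = \frac{589}{1357} + 4 n$)
$365254 - g{\left(m{\left(26 \right)},592 \right)} = 365254 - \left(\frac{589}{1357} + 4 \cdot 26\right) = 365254 - \left(\frac{589}{1357} + 104\right) = 365254 - \frac{141717}{1357} = \frac{495507961}{1357}$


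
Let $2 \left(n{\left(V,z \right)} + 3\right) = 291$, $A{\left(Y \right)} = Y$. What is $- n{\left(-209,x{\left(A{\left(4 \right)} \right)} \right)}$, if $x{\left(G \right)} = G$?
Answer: $- \frac{285}{2} \approx -142.5$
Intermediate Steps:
$n{\left(V,z \right)} = \frac{285}{2}$ ($n{\left(V,z \right)} = -3 + \frac{1}{2} \cdot 291 = -3 + \frac{291}{2} = \frac{285}{2}$)
$- n{\left(-209,x{\left(A{\left(4 \right)} \right)} \right)} = \left(-1\right) \frac{285}{2} = - \frac{285}{2}$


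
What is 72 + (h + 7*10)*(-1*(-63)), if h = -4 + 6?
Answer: 4608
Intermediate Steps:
h = 2
72 + (h + 7*10)*(-1*(-63)) = 72 + (2 + 7*10)*(-1*(-63)) = 72 + (2 + 70)*63 = 72 + 72*63 = 72 + 4536 = 4608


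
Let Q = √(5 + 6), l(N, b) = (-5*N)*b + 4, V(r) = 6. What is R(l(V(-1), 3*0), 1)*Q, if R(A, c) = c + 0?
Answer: √11 ≈ 3.3166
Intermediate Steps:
l(N, b) = 4 - 5*N*b (l(N, b) = -5*N*b + 4 = 4 - 5*N*b)
R(A, c) = c
Q = √11 ≈ 3.3166
R(l(V(-1), 3*0), 1)*Q = 1*√11 = √11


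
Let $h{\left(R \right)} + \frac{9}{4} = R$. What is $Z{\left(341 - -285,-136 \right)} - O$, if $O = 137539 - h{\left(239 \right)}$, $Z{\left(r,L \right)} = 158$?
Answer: $- \frac{548577}{4} \approx -1.3714 \cdot 10^{5}$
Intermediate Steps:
$h{\left(R \right)} = - \frac{9}{4} + R$
$O = \frac{549209}{4}$ ($O = 137539 - \left(- \frac{9}{4} + 239\right) = 137539 - \frac{947}{4} = \frac{549209}{4} \approx 1.373 \cdot 10^{5}$)
$Z{\left(341 - -285,-136 \right)} - O = 158 - \frac{549209}{4} = - \frac{548577}{4}$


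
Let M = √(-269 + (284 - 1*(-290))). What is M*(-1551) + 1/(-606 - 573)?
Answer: -1/1179 - 1551*√305 ≈ -27087.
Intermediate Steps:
M = √305 (M = √(-269 + (284 + 290)) = √(-269 + 574) = √305 ≈ 17.464)
M*(-1551) + 1/(-606 - 573) = √305*(-1551) + 1/(-606 - 573) = -1551*√305 + 1/(-1179) = -1551*√305 - 1/1179 = -1/1179 - 1551*√305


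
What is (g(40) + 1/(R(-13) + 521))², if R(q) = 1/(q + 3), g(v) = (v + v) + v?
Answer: 390737508100/27133681 ≈ 14400.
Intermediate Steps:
g(v) = 3*v (g(v) = 2*v + v = 3*v)
R(q) = 1/(3 + q)
(g(40) + 1/(R(-13) + 521))² = (3*40 + 1/(1/(3 - 13) + 521))² = (120 + 1/(1/(-10) + 521))² = (120 + 1/(-⅒ + 521))² = (120 + 1/(5209/10))² = (120 + 10/5209)² = (625090/5209)² = 390737508100/27133681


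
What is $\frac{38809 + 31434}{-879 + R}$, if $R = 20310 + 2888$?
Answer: $\frac{70243}{22319} \approx 3.1472$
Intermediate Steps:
$R = 23198$
$\frac{38809 + 31434}{-879 + R} = \frac{38809 + 31434}{-879 + 23198} = \frac{70243}{22319}$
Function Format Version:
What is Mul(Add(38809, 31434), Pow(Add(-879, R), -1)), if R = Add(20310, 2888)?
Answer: Rational(70243, 22319) ≈ 3.1472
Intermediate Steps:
R = 23198
Mul(Add(38809, 31434), Pow(Add(-879, R), -1)) = Mul(Add(38809, 31434), Pow(Add(-879, 23198), -1)) = Mul(70243, Pow(22319, -1)) = Mul(70243, Rational(1, 22319)) = Rational(70243, 22319)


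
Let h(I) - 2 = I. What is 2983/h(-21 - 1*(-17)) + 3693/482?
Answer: -357605/241 ≈ -1483.8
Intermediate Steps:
h(I) = 2 + I
2983/h(-21 - 1*(-17)) + 3693/482 = 2983/(2 + (-21 - 1*(-17))) + 3693/482 = 2983/(2 + (-21 + 17)) + 3693*(1/482) = 2983/(2 - 4) + 3693/482 = 2983/(-2) + 3693/482 = 2983*(-½) + 3693/482 = -2983/2 + 3693/482 = -357605/241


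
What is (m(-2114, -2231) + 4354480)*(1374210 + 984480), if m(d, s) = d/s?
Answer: 22914312456277860/2231 ≈ 1.0271e+13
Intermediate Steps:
(m(-2114, -2231) + 4354480)*(1374210 + 984480) = (-2114/(-2231) + 4354480)*(1374210 + 984480) = (-2114*(-1/2231) + 4354480)*2358690 = (2114/2231 + 4354480)*2358690 = (9714846994/2231)*2358690 = 22914312456277860/2231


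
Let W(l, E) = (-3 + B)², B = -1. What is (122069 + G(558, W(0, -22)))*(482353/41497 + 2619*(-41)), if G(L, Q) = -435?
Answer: -541931044032340/41497 ≈ -1.3060e+10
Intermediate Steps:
W(l, E) = 16 (W(l, E) = (-3 - 1)² = (-4)² = 16)
(122069 + G(558, W(0, -22)))*(482353/41497 + 2619*(-41)) = (122069 - 435)*(482353/41497 + 2619*(-41)) = 121634*(482353*(1/41497) - 107379) = 121634*(482353/41497 - 107379) = 121634*(-4455424010/41497) = -541931044032340/41497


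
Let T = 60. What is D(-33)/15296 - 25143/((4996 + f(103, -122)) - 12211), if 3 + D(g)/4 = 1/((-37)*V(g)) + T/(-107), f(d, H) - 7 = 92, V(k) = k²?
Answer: 4316807263627/1222069686354 ≈ 3.5324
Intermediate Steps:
f(d, H) = 99 (f(d, H) = 7 + 92 = 99)
D(g) = -1524/107 - 4/(37*g²) (D(g) = -12 + 4*(1/((-37)*(g²)) + 60/(-107)) = -12 + 4*(-1/(37*g²) + 60*(-1/107)) = -12 + 4*(-1/(37*g²) - 60/107) = -12 + 4*(-60/107 - 1/(37*g²)) = -12 + (-240/107 - 4/(37*g²)) = -1524/107 - 4/(37*g²))
D(-33)/15296 - 25143/((4996 + f(103, -122)) - 12211) = (-1524/107 - 4/37/(-33)²)/15296 - 25143/((4996 + 99) - 12211) = (-1524/107 - 4/37*1/1089)*(1/15296) - 25143/(5095 - 12211) = (-1524/107 - 4/40293)*(1/15296) - 25143/(-7116) = -61406960/4311351*1/15296 - 25143*(-1/7116) = -3837935/4121651556 + 8381/2372 = 4316807263627/1222069686354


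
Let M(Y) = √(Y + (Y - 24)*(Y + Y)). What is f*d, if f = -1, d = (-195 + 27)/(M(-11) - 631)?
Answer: -53004/198701 - 84*√759/198701 ≈ -0.27840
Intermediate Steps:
M(Y) = √(Y + 2*Y*(-24 + Y)) (M(Y) = √(Y + (-24 + Y)*(2*Y)) = √(Y + 2*Y*(-24 + Y)))
d = -168/(-631 + √759) (d = (-195 + 27)/(√(-11*(-47 + 2*(-11))) - 631) = -168/(√(-11*(-47 - 22)) - 631) = -168/(√(-11*(-69)) - 631) = -168/(√759 - 631) = -168/(-631 + √759) ≈ 0.27840)
f*d = -(53004/198701 + 84*√759/198701) = -53004/198701 - 84*√759/198701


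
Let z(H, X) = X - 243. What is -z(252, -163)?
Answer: 406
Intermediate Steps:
z(H, X) = -243 + X
-z(252, -163) = -(-243 - 163) = -1*(-406) = 406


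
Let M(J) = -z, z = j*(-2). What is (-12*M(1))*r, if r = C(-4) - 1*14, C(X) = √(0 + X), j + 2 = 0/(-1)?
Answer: -672 + 96*I ≈ -672.0 + 96.0*I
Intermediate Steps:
j = -2 (j = -2 + 0/(-1) = -2 + 0*(-1) = -2 + 0 = -2)
z = 4 (z = -2*(-2) = 4)
C(X) = √X
M(J) = -4 (M(J) = -1*4 = -4)
r = -14 + 2*I (r = √(-4) - 1*14 = 2*I - 14 = -14 + 2*I ≈ -14.0 + 2.0*I)
(-12*M(1))*r = (-12*(-4))*(-14 + 2*I) = 48*(-14 + 2*I) = -672 + 96*I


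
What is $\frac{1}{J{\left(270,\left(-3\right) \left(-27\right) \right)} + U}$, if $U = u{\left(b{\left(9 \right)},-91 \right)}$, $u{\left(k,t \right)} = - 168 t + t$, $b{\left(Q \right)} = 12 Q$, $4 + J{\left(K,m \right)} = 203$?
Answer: $\frac{1}{15396} \approx 6.4952 \cdot 10^{-5}$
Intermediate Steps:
$J{\left(K,m \right)} = 199$ ($J{\left(K,m \right)} = -4 + 203 = 199$)
$u{\left(k,t \right)} = - 167 t$
$U = 15197$ ($U = \left(-167\right) \left(-91\right) = 15197$)
$\frac{1}{J{\left(270,\left(-3\right) \left(-27\right) \right)} + U} = \frac{1}{199 + 15197} = \frac{1}{15396}$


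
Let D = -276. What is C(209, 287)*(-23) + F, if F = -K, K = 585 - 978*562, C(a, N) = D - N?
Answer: 562000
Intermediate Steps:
C(a, N) = -276 - N
K = -549051 (K = 585 - 549636 = -549051)
F = 549051 (F = -1*(-549051) = 549051)
C(209, 287)*(-23) + F = (-276 - 1*287)*(-23) + 549051 = (-276 - 287)*(-23) + 549051 = -563*(-23) + 549051 = 12949 + 549051 = 562000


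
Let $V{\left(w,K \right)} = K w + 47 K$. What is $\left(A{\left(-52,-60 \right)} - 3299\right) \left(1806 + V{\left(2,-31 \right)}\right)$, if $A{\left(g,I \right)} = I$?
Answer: $-964033$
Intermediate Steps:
$V{\left(w,K \right)} = 47 K + K w$
$\left(A{\left(-52,-60 \right)} - 3299\right) \left(1806 + V{\left(2,-31 \right)}\right) = \left(-60 - 3299\right) \left(1806 - 31 \left(47 + 2\right)\right) = - 3359 \left(1806 - 1519\right) = \left(-3359\right) 287 = -964033$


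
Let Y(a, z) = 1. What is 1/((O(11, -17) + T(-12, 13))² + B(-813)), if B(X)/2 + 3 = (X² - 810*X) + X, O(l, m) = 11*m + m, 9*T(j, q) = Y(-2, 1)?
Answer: 81/216993871 ≈ 3.7328e-7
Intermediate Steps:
T(j, q) = ⅑ (T(j, q) = (⅑)*1 = ⅑)
O(l, m) = 12*m
B(X) = -6 - 1618*X + 2*X² (B(X) = -6 + 2*((X² - 810*X) + X) = -6 + 2*(X² - 809*X) = -6 + (-1618*X + 2*X²) = -6 - 1618*X + 2*X²)
1/((O(11, -17) + T(-12, 13))² + B(-813)) = 1/((12*(-17) + ⅑)² + (-6 - 1618*(-813) + 2*(-813)²)) = 1/((-204 + ⅑)² + (-6 + 1315434 + 2*660969)) = 1/((-1835/9)² + (-6 + 1315434 + 1321938)) = 1/(3367225/81 + 2637366) = 1/(216993871/81) = 81/216993871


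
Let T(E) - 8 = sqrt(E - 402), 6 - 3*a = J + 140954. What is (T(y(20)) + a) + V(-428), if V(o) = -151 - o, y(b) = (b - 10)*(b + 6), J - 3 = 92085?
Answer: -232181/3 + I*sqrt(142) ≈ -77394.0 + 11.916*I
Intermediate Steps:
J = 92088 (J = 3 + 92085 = 92088)
a = -233036/3 (a = 2 - (92088 + 140954)/3 = 2 - 1/3*233042 = 2 - 233042/3 = -233036/3 ≈ -77679.)
y(b) = (-10 + b)*(6 + b)
T(E) = 8 + sqrt(-402 + E) (T(E) = 8 + sqrt(E - 402) = 8 + sqrt(-402 + E))
(T(y(20)) + a) + V(-428) = ((8 + sqrt(-402 + (-60 + 20**2 - 4*20))) - 233036/3) + (-151 - 1*(-428)) = ((8 + sqrt(-402 + (-60 + 400 - 80))) - 233036/3) + (-151 + 428) = ((8 + sqrt(-402 + 260)) - 233036/3) + 277 = ((8 + sqrt(-142)) - 233036/3) + 277 = ((8 + I*sqrt(142)) - 233036/3) + 277 = (-233012/3 + I*sqrt(142)) + 277 = -232181/3 + I*sqrt(142)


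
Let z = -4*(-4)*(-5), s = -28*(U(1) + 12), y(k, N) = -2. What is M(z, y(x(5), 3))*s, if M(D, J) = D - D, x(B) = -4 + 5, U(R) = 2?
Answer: 0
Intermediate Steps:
x(B) = 1
s = -392 (s = -28*(2 + 12) = -28*14 = -392)
z = -80 (z = 16*(-5) = -80)
M(D, J) = 0
M(z, y(x(5), 3))*s = 0*(-392) = 0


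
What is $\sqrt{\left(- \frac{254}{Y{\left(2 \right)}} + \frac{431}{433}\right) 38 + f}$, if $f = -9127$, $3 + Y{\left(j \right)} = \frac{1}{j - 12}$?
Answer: $\frac{i \sqrt{1076670145589}}{13423} \approx 77.302 i$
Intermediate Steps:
$Y{\left(j \right)} = -3 + \frac{1}{-12 + j}$ ($Y{\left(j \right)} = -3 + \frac{1}{j - 12} = -3 + \frac{1}{-12 + j}$)
$\sqrt{\left(- \frac{254}{Y{\left(2 \right)}} + \frac{431}{433}\right) 38 + f} = \sqrt{\left(- \frac{254}{\frac{1}{-12 + 2} \left(37 - 6\right)} + \frac{431}{433}\right) 38 - 9127} = \sqrt{\left(- \frac{254}{\frac{1}{-10} \left(37 - 6\right)} + 431 \cdot \frac{1}{433}\right) 38 - 9127} = \sqrt{\left(- \frac{254}{\left(- \frac{1}{10}\right) 31} + \frac{431}{433}\right) 38 - 9127} = \sqrt{\left(- \frac{254}{- \frac{31}{10}} + \frac{431}{433}\right) 38 - 9127} = \sqrt{\left(\left(-254\right) \left(- \frac{10}{31}\right) + \frac{431}{433}\right) 38 - 9127} = \sqrt{\left(\frac{2540}{31} + \frac{431}{433}\right) 38 - 9127} = \sqrt{\frac{1113181}{13423} \cdot 38 - 9127} = \sqrt{\frac{42300878}{13423} - 9127} = \sqrt{- \frac{80210843}{13423}} = \frac{i \sqrt{1076670145589}}{13423}$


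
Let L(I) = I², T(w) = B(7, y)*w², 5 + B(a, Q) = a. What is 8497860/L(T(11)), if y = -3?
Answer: 2124465/14641 ≈ 145.10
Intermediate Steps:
B(a, Q) = -5 + a
T(w) = 2*w² (T(w) = (-5 + 7)*w² = 2*w²)
8497860/L(T(11)) = 8497860/((2*11²)²) = 8497860/((2*121)²) = 8497860/(242²) = 8497860/58564 = 8497860*(1/58564) = 2124465/14641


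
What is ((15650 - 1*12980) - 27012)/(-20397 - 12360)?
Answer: 8114/10919 ≈ 0.74311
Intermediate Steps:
((15650 - 1*12980) - 27012)/(-20397 - 12360) = ((15650 - 12980) - 27012)/(-32757) = (2670 - 27012)*(-1/32757) = -24342*(-1/32757) = 8114/10919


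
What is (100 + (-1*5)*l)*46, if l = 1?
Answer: 4370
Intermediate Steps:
(100 + (-1*5)*l)*46 = (100 - 1*5*1)*46 = (100 - 5*1)*46 = (100 - 5)*46 = 95*46 = 4370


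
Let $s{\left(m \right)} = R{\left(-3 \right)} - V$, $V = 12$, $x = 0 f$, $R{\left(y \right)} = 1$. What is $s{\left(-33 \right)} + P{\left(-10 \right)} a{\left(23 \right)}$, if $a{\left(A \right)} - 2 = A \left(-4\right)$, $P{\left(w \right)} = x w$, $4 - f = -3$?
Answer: $-11$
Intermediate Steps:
$f = 7$ ($f = 4 - -3 = 4 + 3 = 7$)
$x = 0$ ($x = 0 \cdot 7 = 0$)
$P{\left(w \right)} = 0$ ($P{\left(w \right)} = 0 w = 0$)
$s{\left(m \right)} = -11$ ($s{\left(m \right)} = 1 - 12 = -11$)
$a{\left(A \right)} = 2 - 4 A$ ($a{\left(A \right)} = 2 + A \left(-4\right) = 2 - 4 A$)
$s{\left(-33 \right)} + P{\left(-10 \right)} a{\left(23 \right)} = -11 + 0 \left(2 - 92\right) = -11 + 0 \left(-90\right) = -11 + 0 = -11$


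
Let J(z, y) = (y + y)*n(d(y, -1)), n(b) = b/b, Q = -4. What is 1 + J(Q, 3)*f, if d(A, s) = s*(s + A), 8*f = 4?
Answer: 4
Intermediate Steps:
f = ½ (f = (⅛)*4 = ½ ≈ 0.50000)
d(A, s) = s*(A + s)
n(b) = 1
J(z, y) = 2*y (J(z, y) = (y + y)*1 = (2*y)*1 = 2*y)
1 + J(Q, 3)*f = 1 + (2*3)*(½) = 1 + 6*(½) = 1 + 3 = 4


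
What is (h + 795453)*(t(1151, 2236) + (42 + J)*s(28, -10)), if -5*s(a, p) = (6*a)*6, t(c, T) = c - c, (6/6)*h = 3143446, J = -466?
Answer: 1683453921408/5 ≈ 3.3669e+11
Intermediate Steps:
h = 3143446
t(c, T) = 0
s(a, p) = -36*a/5 (s(a, p) = -6*a*6/5 = -36*a/5)
(h + 795453)*(t(1151, 2236) + (42 + J)*s(28, -10)) = (3143446 + 795453)*(0 + (42 - 466)*(-36/5*28)) = 3938899*(0 - 424*(-1008/5)) = 3938899*(0 + 427392/5) = 3938899*(427392/5) = 1683453921408/5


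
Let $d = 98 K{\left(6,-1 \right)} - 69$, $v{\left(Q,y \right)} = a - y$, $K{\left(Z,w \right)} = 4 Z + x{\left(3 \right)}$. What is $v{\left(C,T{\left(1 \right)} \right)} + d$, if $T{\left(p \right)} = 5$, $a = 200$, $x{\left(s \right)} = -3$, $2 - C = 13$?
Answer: $2184$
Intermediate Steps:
$C = -11$ ($C = 2 - 13 = -11$)
$K{\left(Z,w \right)} = -3 + 4 Z$ ($K{\left(Z,w \right)} = 4 Z - 3 = -3 + 4 Z$)
$v{\left(Q,y \right)} = 200 - y$
$d = 1989$ ($d = 98 \left(-3 + 4 \cdot 6\right) - 69 = 98 \left(-3 + 24\right) - 69 = 98 \cdot 21 - 69 = 2058 - 69 = 1989$)
$v{\left(C,T{\left(1 \right)} \right)} + d = \left(200 - 5\right) + 1989 = 195 + 1989 = 2184$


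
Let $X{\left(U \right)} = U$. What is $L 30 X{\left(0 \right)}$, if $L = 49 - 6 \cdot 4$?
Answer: $0$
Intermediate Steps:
$L = 25$ ($L = 49 - 24 = 25$)
$L 30 X{\left(0 \right)} = 25 \cdot 30 \cdot 0 = 750 \cdot 0 = 0$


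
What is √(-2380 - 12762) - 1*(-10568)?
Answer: 10568 + I*√15142 ≈ 10568.0 + 123.05*I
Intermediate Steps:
√(-2380 - 12762) - 1*(-10568) = √(-15142) + 10568 = I*√15142 + 10568 = 10568 + I*√15142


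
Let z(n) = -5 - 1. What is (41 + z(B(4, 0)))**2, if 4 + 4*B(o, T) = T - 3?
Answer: 1225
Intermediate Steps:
B(o, T) = -7/4 + T/4 (B(o, T) = -1 + (T - 3)/4 = -1 + (-3 + T)/4 = -1 + (-3/4 + T/4) = -7/4 + T/4)
z(n) = -6
(41 + z(B(4, 0)))**2 = (41 - 6)**2 = 35**2 = 1225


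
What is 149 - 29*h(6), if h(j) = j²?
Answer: -895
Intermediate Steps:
149 - 29*h(6) = 149 - 29*6² = 149 - 29*36 = 149 - 1044 = -895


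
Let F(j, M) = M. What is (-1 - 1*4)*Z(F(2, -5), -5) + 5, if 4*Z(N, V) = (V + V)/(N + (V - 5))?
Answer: 25/6 ≈ 4.1667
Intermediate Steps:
Z(N, V) = V/(2*(-5 + N + V)) (Z(N, V) = ((V + V)/(N + (V - 5)))/4 = ((2*V)/(N + (-5 + V)))/4 = ((2*V)/(-5 + N + V))/4 = (2*V/(-5 + N + V))/4 = V/(2*(-5 + N + V)))
(-1 - 1*4)*Z(F(2, -5), -5) + 5 = (-1 - 1*4)*((1/2)*(-5)/(-5 - 5 - 5)) + 5 = (-1 - 4)*((1/2)*(-5)/(-15)) + 5 = -5*(-5)*(-1)/(2*15) + 5 = -5*1/6 + 5 = -5/6 + 5 = 25/6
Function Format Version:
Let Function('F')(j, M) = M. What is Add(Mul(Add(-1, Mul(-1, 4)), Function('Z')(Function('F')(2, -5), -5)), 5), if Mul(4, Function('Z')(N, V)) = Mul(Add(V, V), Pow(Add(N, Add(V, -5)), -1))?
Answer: Rational(25, 6) ≈ 4.1667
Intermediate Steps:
Function('Z')(N, V) = Mul(Rational(1, 2), V, Pow(Add(-5, N, V), -1)) (Function('Z')(N, V) = Mul(Rational(1, 4), Mul(Add(V, V), Pow(Add(N, Add(V, -5)), -1))) = Mul(Rational(1, 4), Mul(Mul(2, V), Pow(Add(N, Add(-5, V)), -1))) = Mul(Rational(1, 4), Mul(Mul(2, V), Pow(Add(-5, N, V), -1))) = Mul(Rational(1, 4), Mul(2, V, Pow(Add(-5, N, V), -1))) = Mul(Rational(1, 2), V, Pow(Add(-5, N, V), -1)))
Add(Mul(Add(-1, Mul(-1, 4)), Function('Z')(Function('F')(2, -5), -5)), 5) = Add(Mul(Add(-1, Mul(-1, 4)), Mul(Rational(1, 2), -5, Pow(Add(-5, -5, -5), -1))), 5) = Add(Mul(Add(-1, -4), Mul(Rational(1, 2), -5, Pow(-15, -1))), 5) = Add(Mul(-5, Mul(Rational(1, 2), -5, Rational(-1, 15))), 5) = Add(Mul(-5, Rational(1, 6)), 5) = Add(Rational(-5, 6), 5) = Rational(25, 6)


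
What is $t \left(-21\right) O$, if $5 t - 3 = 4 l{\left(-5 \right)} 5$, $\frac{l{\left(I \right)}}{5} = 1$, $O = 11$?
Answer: $- \frac{23793}{5} \approx -4758.6$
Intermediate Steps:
$l{\left(I \right)} = 5$ ($l{\left(I \right)} = 5 \cdot 1 = 5$)
$t = \frac{103}{5}$ ($t = \frac{3}{5} + \frac{4 \cdot 5 \cdot 5}{5} = \frac{3}{5} + \frac{20 \cdot 5}{5} = \frac{3}{5} + \frac{1}{5} \cdot 100 = \frac{3}{5} + 20 = \frac{103}{5} \approx 20.6$)
$t \left(-21\right) O = \frac{103}{5} \left(-21\right) 11 = \left(- \frac{2163}{5}\right) 11 = - \frac{23793}{5}$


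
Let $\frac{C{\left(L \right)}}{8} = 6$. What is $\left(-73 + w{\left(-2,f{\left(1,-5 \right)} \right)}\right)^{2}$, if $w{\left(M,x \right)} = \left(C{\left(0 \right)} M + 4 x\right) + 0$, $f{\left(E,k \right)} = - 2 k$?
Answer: $16641$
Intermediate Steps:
$C{\left(L \right)} = 48$ ($C{\left(L \right)} = 8 \cdot 6 = 48$)
$w{\left(M,x \right)} = 4 x + 48 M$ ($w{\left(M,x \right)} = \left(48 M + 4 x\right) + 0 = \left(4 x + 48 M\right) + 0 = 4 x + 48 M$)
$\left(-73 + w{\left(-2,f{\left(1,-5 \right)} \right)}\right)^{2} = \left(-73 + \left(4 \left(\left(-2\right) \left(-5\right)\right) + 48 \left(-2\right)\right)\right)^{2} = \left(-73 + \left(4 \cdot 10 - 96\right)\right)^{2} = \left(-73 + \left(40 - 96\right)\right)^{2} = \left(-73 - 56\right)^{2} = \left(-129\right)^{2} = 16641$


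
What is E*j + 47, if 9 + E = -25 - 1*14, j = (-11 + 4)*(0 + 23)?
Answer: 7775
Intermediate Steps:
j = -161 (j = -7*23 = -161)
E = -48 (E = -9 + (-25 - 1*14) = -9 + (-25 - 14) = -9 - 39 = -48)
E*j + 47 = -48*(-161) + 47 = 7728 + 47 = 7775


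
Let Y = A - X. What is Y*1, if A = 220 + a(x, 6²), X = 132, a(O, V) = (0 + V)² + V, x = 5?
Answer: 1420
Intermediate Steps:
a(O, V) = V + V² (a(O, V) = V² + V = V + V²)
A = 1552 (A = 220 + 6²*(1 + 6²) = 220 + 36*(1 + 36) = 220 + 36*37 = 220 + 1332 = 1552)
Y = 1420 (Y = 1552 - 1*132 = 1552 - 132 = 1420)
Y*1 = 1420*1 = 1420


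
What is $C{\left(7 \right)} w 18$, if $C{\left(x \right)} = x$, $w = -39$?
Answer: $-4914$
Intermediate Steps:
$C{\left(7 \right)} w 18 = 7 \left(-39\right) 18 = \left(-273\right) 18 = -4914$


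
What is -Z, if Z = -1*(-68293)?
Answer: -68293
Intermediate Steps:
Z = 68293
-Z = -1*68293 = -68293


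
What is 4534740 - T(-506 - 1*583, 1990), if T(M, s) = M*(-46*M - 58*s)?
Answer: -66605274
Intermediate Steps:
T(M, s) = M*(-58*s - 46*M)
4534740 - T(-506 - 1*583, 1990) = 4534740 - (-2)*(-506 - 1*583)*(23*(-506 - 1*583) + 29*1990) = 4534740 - (-2)*(-506 - 583)*(23*(-506 - 583) + 57710) = 4534740 - (-2)*(-1089)*(23*(-1089) + 57710) = 4534740 - (-2)*(-1089)*(-25047 + 57710) = 4534740 - (-2)*(-1089)*32663 = 4534740 - 1*71140014 = 4534740 - 71140014 = -66605274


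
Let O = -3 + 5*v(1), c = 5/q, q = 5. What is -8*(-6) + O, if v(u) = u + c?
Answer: 55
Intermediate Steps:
c = 1 (c = 5/5 = 5*(⅕) = 1)
v(u) = 1 + u (v(u) = u + 1 = 1 + u)
O = 7 (O = -3 + 5*(1 + 1) = -3 + 5*2 = -3 + 10 = 7)
-8*(-6) + O = -8*(-6) + 7 = 48 + 7 = 55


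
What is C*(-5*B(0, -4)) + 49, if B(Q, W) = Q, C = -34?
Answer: 49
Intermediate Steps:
C*(-5*B(0, -4)) + 49 = -(-170)*0 + 49 = -34*0 + 49 = 0 + 49 = 49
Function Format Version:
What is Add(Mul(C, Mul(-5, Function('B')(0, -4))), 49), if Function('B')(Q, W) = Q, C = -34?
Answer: 49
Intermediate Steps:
Add(Mul(C, Mul(-5, Function('B')(0, -4))), 49) = Add(Mul(-34, Mul(-5, 0)), 49) = Add(Mul(-34, 0), 49) = Add(0, 49) = 49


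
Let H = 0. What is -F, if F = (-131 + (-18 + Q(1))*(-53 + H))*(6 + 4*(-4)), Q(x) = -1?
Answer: 8760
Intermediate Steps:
F = -8760 (F = (-131 + (-18 - 1)*(-53 + 0))*(6 + 4*(-4)) = (-131 - 19*(-53))*(6 - 16) = (-131 + 1007)*(-10) = 876*(-10) = -8760)
-F = -1*(-8760) = 8760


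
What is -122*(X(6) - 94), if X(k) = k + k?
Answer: 10004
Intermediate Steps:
X(k) = 2*k
-122*(X(6) - 94) = -122*(2*6 - 94) = -122*(12 - 94) = -122*(-82) = 10004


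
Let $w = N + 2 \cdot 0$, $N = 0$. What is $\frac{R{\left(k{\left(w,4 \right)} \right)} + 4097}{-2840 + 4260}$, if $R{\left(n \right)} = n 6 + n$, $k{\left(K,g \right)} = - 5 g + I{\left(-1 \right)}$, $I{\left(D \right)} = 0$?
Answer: $\frac{3957}{1420} \approx 2.7866$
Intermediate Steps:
$w = 0$ ($w = 0 + 2 \cdot 0 = 0 + 0 = 0$)
$k{\left(K,g \right)} = - 5 g$ ($k{\left(K,g \right)} = - 5 g + 0 = - 5 g$)
$R{\left(n \right)} = 7 n$ ($R{\left(n \right)} = 6 n + n = 7 n$)
$\frac{R{\left(k{\left(w,4 \right)} \right)} + 4097}{-2840 + 4260} = \frac{7 \left(\left(-5\right) 4\right) + 4097}{-2840 + 4260} = \frac{7 \left(-20\right) + 4097}{1420} = \left(-140 + 4097\right) \frac{1}{1420} = 3957 \cdot \frac{1}{1420} = \frac{3957}{1420}$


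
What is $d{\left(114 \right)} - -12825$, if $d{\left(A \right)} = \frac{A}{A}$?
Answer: $12826$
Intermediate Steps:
$d{\left(A \right)} = 1$
$d{\left(114 \right)} - -12825 = 1 - -12825 = 1 + 12825 = 12826$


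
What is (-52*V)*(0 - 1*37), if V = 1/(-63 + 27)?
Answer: -481/9 ≈ -53.444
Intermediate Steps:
V = -1/36 (V = 1/(-36) = -1/36 ≈ -0.027778)
(-52*V)*(0 - 1*37) = (-52*(-1/36))*(0 - 1*37) = 13*(0 - 37)/9 = (13/9)*(-37) = -481/9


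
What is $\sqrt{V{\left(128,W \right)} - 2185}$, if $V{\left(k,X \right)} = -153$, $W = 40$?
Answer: $i \sqrt{2338} \approx 48.353 i$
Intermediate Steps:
$\sqrt{V{\left(128,W \right)} - 2185} = \sqrt{-153 - 2185} = \sqrt{-2338} = i \sqrt{2338}$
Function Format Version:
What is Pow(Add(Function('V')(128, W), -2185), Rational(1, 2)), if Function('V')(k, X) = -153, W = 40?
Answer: Mul(I, Pow(2338, Rational(1, 2))) ≈ Mul(48.353, I)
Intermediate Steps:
Pow(Add(Function('V')(128, W), -2185), Rational(1, 2)) = Pow(Add(-153, -2185), Rational(1, 2)) = Pow(-2338, Rational(1, 2)) = Mul(I, Pow(2338, Rational(1, 2)))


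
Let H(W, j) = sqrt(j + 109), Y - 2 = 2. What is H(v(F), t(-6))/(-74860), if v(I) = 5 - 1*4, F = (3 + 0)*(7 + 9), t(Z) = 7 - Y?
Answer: -sqrt(7)/18715 ≈ -0.00014137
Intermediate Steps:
Y = 4 (Y = 2 + 2 = 4)
t(Z) = 3 (t(Z) = 7 - 1*4 = 7 - 4 = 3)
F = 48 (F = 3*16 = 48)
v(I) = 1 (v(I) = 5 - 4 = 1)
H(W, j) = sqrt(109 + j)
H(v(F), t(-6))/(-74860) = sqrt(109 + 3)/(-74860) = sqrt(112)*(-1/74860) = (4*sqrt(7))*(-1/74860) = -sqrt(7)/18715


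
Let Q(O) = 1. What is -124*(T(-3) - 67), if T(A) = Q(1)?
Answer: 8184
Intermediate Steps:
T(A) = 1
-124*(T(-3) - 67) = -124*(1 - 67) = -124*(-66) = 8184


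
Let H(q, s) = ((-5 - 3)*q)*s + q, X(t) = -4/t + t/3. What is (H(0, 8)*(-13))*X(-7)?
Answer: 0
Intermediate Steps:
X(t) = -4/t + t/3 (X(t) = -4/t + t*(⅓) = -4/t + t/3)
H(q, s) = q - 8*q*s (H(q, s) = (-8*q)*s + q = -8*q*s + q = q - 8*q*s)
(H(0, 8)*(-13))*X(-7) = ((0*(1 - 8*8))*(-13))*(-4/(-7) + (⅓)*(-7)) = ((0*(1 - 64))*(-13))*(-4*(-⅐) - 7/3) = ((0*(-63))*(-13))*(4/7 - 7/3) = (0*(-13))*(-37/21) = 0*(-37/21) = 0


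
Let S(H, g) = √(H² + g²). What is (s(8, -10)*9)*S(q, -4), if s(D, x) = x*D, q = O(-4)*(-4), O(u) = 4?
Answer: -2880*√17 ≈ -11875.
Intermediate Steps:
q = -16 (q = 4*(-4) = -16)
s(D, x) = D*x
(s(8, -10)*9)*S(q, -4) = ((8*(-10))*9)*√((-16)² + (-4)²) = (-80*9)*√(256 + 16) = -2880*√17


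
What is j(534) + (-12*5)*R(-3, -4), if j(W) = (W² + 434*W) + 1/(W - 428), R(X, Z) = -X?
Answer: 54773593/106 ≈ 5.1673e+5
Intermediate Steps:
j(W) = W² + 1/(-428 + W) + 434*W (j(W) = (W² + 434*W) + 1/(-428 + W) = W² + 1/(-428 + W) + 434*W)
j(534) + (-12*5)*R(-3, -4) = (1 + 534³ - 185752*534 + 6*534²)/(-428 + 534) + (-12*5)*(-1*(-3)) = (1 + 152273304 - 99191568 + 6*285156)/106 - 60*3 = (1 + 152273304 - 99191568 + 1710936)/106 - 180 = (1/106)*54792673 - 180 = 54792673/106 - 180 = 54773593/106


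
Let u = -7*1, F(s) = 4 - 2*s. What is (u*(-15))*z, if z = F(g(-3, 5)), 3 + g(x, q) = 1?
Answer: 840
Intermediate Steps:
g(x, q) = -2 (g(x, q) = -3 + 1 = -2)
z = 8 (z = 4 - 2*(-2) = 4 + 4 = 8)
u = -7
(u*(-15))*z = -7*(-15)*8 = 105*8 = 840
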